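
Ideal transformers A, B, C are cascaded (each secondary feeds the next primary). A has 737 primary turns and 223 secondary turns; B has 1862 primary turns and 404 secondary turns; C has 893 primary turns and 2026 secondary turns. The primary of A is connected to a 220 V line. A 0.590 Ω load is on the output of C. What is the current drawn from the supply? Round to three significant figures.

I_supply ≈ 8.27 A

Secondary of A: V = 220.00 × 223/737 = 66.567 V.
Secondary of B: V = 66.567 × 404/1862 = 14.443 V.
Secondary of C: V = 14.443 × 2026/893 = 32.768 V.
I_load = 32.768/0.590 = 55.539 A, so P_out = 32.768 × 55.539 = 1819.9 W.
All ideal ⇒ P_in = P_out, so I_supply = 1819.9/220 = 8.27 A.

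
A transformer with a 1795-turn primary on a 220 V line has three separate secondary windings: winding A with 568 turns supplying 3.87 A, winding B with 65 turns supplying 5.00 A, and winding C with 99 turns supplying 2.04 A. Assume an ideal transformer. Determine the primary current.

V_A = 220 × 568/1795 = 69.616 V; V_B = 220 × 65/1795 = 7.9666 V; V_C = 220 × 99/1795 = 12.134 V.
P_out = V_A I_A + V_B I_B + V_C I_C = 69.616×3.87 + 7.9666×5.00 + 12.134×2.04 = 269.41 + 39.833 + 24.753 = 334.00 W.
Ideal ⇒ P_in = P_out, so I_p = P_out/V_p = 334.00/220 = 1.52 A.

I_p ≈ 1.52 A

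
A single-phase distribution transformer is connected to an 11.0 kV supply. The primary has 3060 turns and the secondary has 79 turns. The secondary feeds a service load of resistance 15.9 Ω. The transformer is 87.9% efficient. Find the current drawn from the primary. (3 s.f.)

V_s = 11000 × 79/3060 = 283.99 V.
I_s = V_s/R = 283.99/15.9 = 17.861 A.
P_out = V_s I_s = 283.99 × 17.861 = 5072.2 W.
P_in = P_out/η = 5072.2/0.879 = 5770.5 W.
I_p = P_in/V_p = 5770.5/11000 = 0.525 A.

I_p ≈ 0.525 A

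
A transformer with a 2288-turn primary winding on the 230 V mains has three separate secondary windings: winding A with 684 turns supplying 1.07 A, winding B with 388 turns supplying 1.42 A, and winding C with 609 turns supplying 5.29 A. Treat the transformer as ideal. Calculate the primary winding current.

I_p ≈ 1.97 A

V_A = 230 × 684/2288 = 68.759 V; V_B = 230 × 388/2288 = 39.003 V; V_C = 230 × 609/2288 = 61.219 V.
P_out = V_A I_A + V_B I_B + V_C I_C = 68.759×1.07 + 39.003×1.42 + 61.219×5.29 = 73.572 + 55.385 + 323.85 = 452.81 W.
Ideal ⇒ P_in = P_out, so I_p = P_out/V_p = 452.81/230 = 1.97 A.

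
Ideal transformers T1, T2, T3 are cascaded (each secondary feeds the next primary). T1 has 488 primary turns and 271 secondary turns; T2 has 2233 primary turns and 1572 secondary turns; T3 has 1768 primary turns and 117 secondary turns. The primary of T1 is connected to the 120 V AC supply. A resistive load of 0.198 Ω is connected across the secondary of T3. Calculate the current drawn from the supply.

I_supply ≈ 0.406 A

Secondary of T1: V = 120.00 × 271/488 = 66.639 V.
Secondary of T2: V = 66.639 × 1572/2233 = 46.913 V.
Secondary of T3: V = 46.913 × 117/1768 = 3.1045 V.
I_load = 3.1045/0.198 = 15.680 A, so P_out = 3.1045 × 15.680 = 48.678 W.
All ideal ⇒ P_in = P_out, so I_supply = 48.678/120 = 0.406 A.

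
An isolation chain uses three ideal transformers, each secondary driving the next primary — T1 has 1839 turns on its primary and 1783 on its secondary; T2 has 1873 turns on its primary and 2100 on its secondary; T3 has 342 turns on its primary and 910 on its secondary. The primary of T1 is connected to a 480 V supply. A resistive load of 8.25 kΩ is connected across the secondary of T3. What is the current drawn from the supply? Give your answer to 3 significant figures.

I_supply ≈ 0.487 A

After T1: V = 480.00 × 1783/1839 = 465.38 V.
After T2: V = 465.38 × 2100/1873 = 521.79 V.
After T3: V = 521.79 × 910/342 = 1388.4 V.
I_load = 1388.4/8250 = 0.16829 A, so P_out = 1388.4 × 0.16829 = 233.65 W.
All ideal ⇒ P_in = P_out, so I_supply = 233.65/480 = 0.487 A.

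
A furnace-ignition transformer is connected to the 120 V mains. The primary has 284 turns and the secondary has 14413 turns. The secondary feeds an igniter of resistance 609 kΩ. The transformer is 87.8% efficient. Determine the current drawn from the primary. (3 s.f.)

I_p ≈ 0.578 A

V_s = 120 × 14413/284 = 6090.0 V.
I_s = V_s/R = 6090.0/609000 = 0.010000 A.
P_out = V_s I_s = 6090.0 × 0.010000 = 60.900 W.
P_in = P_out/η = 60.900/0.878 = 69.362 W.
I_p = P_in/V_p = 69.362/120 = 0.578 A.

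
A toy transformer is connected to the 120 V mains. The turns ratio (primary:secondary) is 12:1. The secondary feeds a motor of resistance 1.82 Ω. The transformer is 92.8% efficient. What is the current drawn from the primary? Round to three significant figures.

V_s = 120 × 1/12 = 10.000 V.
I_s = V_s/R = 10.000/1.82 = 5.4945 A.
P_out = V_s I_s = 10.000 × 5.4945 = 54.945 W.
P_in = P_out/η = 54.945/0.928 = 59.208 W.
I_p = P_in/V_p = 59.208/120 = 0.493 A.

I_p ≈ 0.493 A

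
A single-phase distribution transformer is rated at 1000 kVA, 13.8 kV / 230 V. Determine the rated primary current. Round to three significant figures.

I_p ≈ 72.5 A

I_p = S/V_p = 1000000/13800 = 72.5 A.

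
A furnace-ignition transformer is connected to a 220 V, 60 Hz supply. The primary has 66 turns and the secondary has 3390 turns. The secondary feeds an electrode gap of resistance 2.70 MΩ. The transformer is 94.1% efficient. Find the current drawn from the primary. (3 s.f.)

V_s = 220 × 3390/66 = 11300 V.
I_s = V_s/R = 11300/(2.70×10^6) = 0.0041852 A.
P_out = V_s I_s = 11300 × 0.0041852 = 47.293 W.
P_in = P_out/η = 47.293/0.941 = 50.258 W.
I_p = P_in/V_p = 50.258/220 = 0.228 A.

I_p ≈ 0.228 A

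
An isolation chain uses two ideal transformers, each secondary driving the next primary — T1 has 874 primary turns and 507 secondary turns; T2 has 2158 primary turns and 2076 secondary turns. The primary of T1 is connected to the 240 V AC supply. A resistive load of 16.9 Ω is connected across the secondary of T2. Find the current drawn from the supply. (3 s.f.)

I_supply ≈ 4.42 A

Secondary of T1: V = 240.00 × 507/874 = 139.22 V.
Secondary of T2: V = 139.22 × 2076/2158 = 133.93 V.
I_load = 133.93/16.9 = 7.9250 A, so P_out = 133.93 × 7.9250 = 1061.4 W.
All ideal ⇒ P_in = P_out, so I_supply = 1061.4/240 = 4.42 A.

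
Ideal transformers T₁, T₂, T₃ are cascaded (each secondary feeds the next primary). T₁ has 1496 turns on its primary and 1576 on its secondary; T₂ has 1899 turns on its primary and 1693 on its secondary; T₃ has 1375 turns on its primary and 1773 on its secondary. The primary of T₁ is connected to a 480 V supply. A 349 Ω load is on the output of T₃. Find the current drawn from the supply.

After T₁: V = 480.00 × 1576/1496 = 505.67 V.
After T₂: V = 505.67 × 1693/1899 = 450.81 V.
After T₃: V = 450.81 × 1773/1375 = 581.30 V.
I_load = 581.30/349 = 1.6656 A, so P_out = 581.30 × 1.6656 = 968.24 W.
All ideal ⇒ P_in = P_out, so I_supply = 968.24/480 = 2.02 A.

I_supply ≈ 2.02 A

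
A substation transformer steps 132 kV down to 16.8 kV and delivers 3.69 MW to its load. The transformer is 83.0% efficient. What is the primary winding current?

P_in = P_out/η = 3.69×10^6/0.830 = 4.4458×10^6 W.
I_p = P_in/V_p = 4.4458×10^6/132000 = 33.7 A.

I_p ≈ 33.7 A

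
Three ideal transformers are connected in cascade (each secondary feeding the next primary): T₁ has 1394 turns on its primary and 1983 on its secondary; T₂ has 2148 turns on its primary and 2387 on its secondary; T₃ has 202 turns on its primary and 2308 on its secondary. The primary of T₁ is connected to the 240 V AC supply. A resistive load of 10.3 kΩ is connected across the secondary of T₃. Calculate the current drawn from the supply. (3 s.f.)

After T₁: V = 240.00 × 1983/1394 = 341.41 V.
After T₂: V = 341.41 × 2387/2148 = 379.39 V.
After T₃: V = 379.39 × 2308/202 = 4334.8 V.
I_load = 4334.8/10300 = 0.42086 A, so P_out = 4334.8 × 0.42086 = 1824.4 W.
All ideal ⇒ P_in = P_out, so I_supply = 1824.4/240 = 7.60 A.

I_supply ≈ 7.60 A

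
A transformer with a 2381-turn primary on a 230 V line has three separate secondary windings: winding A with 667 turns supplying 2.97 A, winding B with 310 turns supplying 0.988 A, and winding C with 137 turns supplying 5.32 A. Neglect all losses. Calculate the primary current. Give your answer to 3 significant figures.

I_p ≈ 1.27 A

V_A = 230 × 667/2381 = 64.431 V; V_B = 230 × 310/2381 = 29.945 V; V_C = 230 × 137/2381 = 13.234 V.
P_out = V_A I_A + V_B I_B + V_C I_C = 64.431×2.97 + 29.945×0.988 + 13.234×5.32 = 191.36 + 29.586 + 70.405 = 291.35 W.
Ideal ⇒ P_in = P_out, so I_p = P_out/V_p = 291.35/230 = 1.27 A.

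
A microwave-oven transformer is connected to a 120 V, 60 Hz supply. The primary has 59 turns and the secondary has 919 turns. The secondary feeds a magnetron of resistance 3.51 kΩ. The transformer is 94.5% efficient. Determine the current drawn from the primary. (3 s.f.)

I_p ≈ 8.78 A

V_s = 120 × 919/59 = 1869.2 V.
I_s = V_s/R = 1869.2/3510 = 0.53252 A.
P_out = V_s I_s = 1869.2 × 0.53252 = 995.37 W.
P_in = P_out/η = 995.37/0.945 = 1053.3 W.
I_p = P_in/V_p = 1053.3/120 = 8.78 A.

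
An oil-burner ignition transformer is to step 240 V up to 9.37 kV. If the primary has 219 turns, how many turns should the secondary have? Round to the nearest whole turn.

N_s/N_p = V_s/V_p, so N_s = 219 × 9370/240 = 8550.1 ≈ 8550 turns.

N_s = 8550 turns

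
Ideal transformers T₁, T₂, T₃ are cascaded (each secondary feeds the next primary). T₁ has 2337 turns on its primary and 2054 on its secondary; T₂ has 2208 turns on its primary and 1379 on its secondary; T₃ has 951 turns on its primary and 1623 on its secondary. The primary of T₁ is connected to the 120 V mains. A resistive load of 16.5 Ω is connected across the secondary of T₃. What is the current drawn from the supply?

I_supply ≈ 6.38 A

After T₁: V = 120.00 × 2054/2337 = 105.47 V.
After T₂: V = 105.47 × 1379/2208 = 65.870 V.
After T₃: V = 65.870 × 1623/951 = 112.42 V.
I_load = 112.42/16.5 = 6.8131 A, so P_out = 112.42 × 6.8131 = 765.89 W.
All ideal ⇒ P_in = P_out, so I_supply = 765.89/120 = 6.38 A.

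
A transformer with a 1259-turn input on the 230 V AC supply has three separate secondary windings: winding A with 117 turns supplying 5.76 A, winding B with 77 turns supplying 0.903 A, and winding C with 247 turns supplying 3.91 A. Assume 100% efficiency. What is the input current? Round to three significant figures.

V_A = 230 × 117/1259 = 21.374 V; V_B = 230 × 77/1259 = 14.067 V; V_C = 230 × 247/1259 = 45.123 V.
P_out = V_A I_A + V_B I_B + V_C I_C = 21.374×5.76 + 14.067×0.903 + 45.123×3.91 = 123.11 + 12.702 + 176.43 = 312.25 W.
Ideal ⇒ P_in = P_out, so I_in = P_out/V_in = 312.25/230 = 1.36 A.

I_in ≈ 1.36 A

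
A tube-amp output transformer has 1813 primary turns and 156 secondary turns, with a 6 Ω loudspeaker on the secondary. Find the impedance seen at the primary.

Z_p = (N_p/N_s)² × Z_s = (1813/156)² × 6 = 810 Ω.

Z_p ≈ 810 Ω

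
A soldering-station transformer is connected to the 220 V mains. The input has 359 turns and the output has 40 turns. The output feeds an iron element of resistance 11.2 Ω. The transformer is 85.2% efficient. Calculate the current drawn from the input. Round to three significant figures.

I_in ≈ 0.286 A

V_out = 220 × 40/359 = 24.513 V.
I_out = V_out/R = 24.513/11.2 = 2.1886 A.
P_out = V_out I_out = 24.513 × 2.1886 = 53.649 W.
P_in = P_out/η = 53.649/0.852 = 62.968 W.
I_in = P_in/V_in = 62.968/220 = 0.286 A.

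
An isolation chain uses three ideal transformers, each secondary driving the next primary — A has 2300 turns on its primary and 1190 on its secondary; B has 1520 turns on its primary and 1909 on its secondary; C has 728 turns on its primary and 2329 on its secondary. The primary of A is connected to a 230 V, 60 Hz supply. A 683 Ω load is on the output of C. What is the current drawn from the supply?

I_supply ≈ 1.46 A

After A: V = 230.00 × 1190/2300 = 119.00 V.
After B: V = 119.00 × 1909/1520 = 149.45 V.
After C: V = 149.45 × 2329/728 = 478.13 V.
I_load = 478.13/683 = 0.70005 A, so P_out = 478.13 × 0.70005 = 334.71 W.
All ideal ⇒ P_in = P_out, so I_supply = 334.71/230 = 1.46 A.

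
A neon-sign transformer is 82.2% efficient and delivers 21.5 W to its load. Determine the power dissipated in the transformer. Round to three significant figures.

P_loss ≈ 4.66 W

P_in = P_out/η = 21.5/0.822 = 26.1557 W.
P_loss = P_in − P_out = 26.1557 − 21.5 = 4.66 W.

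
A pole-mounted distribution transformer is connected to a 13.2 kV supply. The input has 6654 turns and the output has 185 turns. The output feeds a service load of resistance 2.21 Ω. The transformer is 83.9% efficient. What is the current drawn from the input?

V_out = 13200 × 185/6654 = 367.00 V.
I_out = V_out/R = 367.00/2.21 = 166.06 A.
P_out = V_out I_out = 367.00 × 166.06 = 60944 W.
P_in = P_out/η = 60944/0.839 = 72639 W.
I_in = P_in/V_in = 72639/13200 = 5.50 A.

I_in ≈ 5.50 A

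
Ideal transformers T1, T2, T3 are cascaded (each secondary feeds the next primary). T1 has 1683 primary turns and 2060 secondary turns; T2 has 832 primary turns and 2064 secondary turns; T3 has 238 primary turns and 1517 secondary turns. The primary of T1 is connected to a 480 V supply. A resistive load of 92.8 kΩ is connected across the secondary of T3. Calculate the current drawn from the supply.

I_supply ≈ 1.94 A

Secondary of T1: V = 480.00 × 2060/1683 = 587.52 V.
Secondary of T2: V = 587.52 × 2064/832 = 1457.5 V.
Secondary of T3: V = 1457.5 × 1517/238 = 9290.1 V.
I_load = 9290.1/92800 = 0.10011 A, so P_out = 9290.1 × 0.10011 = 930.02 W.
All ideal ⇒ P_in = P_out, so I_supply = 930.02/480 = 1.94 A.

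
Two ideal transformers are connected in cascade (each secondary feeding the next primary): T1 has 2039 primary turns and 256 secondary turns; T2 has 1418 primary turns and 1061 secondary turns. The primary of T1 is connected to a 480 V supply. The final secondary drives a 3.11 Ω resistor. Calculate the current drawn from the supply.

I_supply ≈ 1.36 A

After T1: V = 480.00 × 256/2039 = 60.265 V.
After T2: V = 60.265 × 1061/1418 = 45.092 V.
I_load = 45.092/3.11 = 14.499 A, so P_out = 45.092 × 14.499 = 653.80 W.
All ideal ⇒ P_in = P_out, so I_supply = 653.80/480 = 1.36 A.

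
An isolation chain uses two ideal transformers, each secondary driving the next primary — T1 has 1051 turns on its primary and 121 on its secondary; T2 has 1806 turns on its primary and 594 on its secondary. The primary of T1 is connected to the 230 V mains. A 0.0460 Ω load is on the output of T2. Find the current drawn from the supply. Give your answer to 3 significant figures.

After T1: V = 230.00 × 121/1051 = 26.480 V.
After T2: V = 26.480 × 594/1806 = 8.7092 V.
I_load = 8.7092/0.0460 = 189.33 A, so P_out = 8.7092 × 189.33 = 1648.9 W.
All ideal ⇒ P_in = P_out, so I_supply = 1648.9/230 = 7.17 A.

I_supply ≈ 7.17 A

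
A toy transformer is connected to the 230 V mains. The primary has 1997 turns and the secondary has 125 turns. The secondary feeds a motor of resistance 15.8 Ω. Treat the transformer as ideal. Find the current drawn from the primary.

I_p ≈ 0.0570 A

V_s = V_p × N_s/N_p = 230 × 125/1997 = 14.397 V.
I_s = V_s/R = 14.397/15.8 = 0.91118 A.
For an ideal transformer I_p N_p = I_s N_s, so I_p = 0.91118 × 125/1997 = 0.0570 A.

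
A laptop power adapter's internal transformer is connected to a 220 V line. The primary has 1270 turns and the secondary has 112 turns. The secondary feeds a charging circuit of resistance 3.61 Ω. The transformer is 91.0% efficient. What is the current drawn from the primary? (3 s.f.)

I_p ≈ 0.521 A

V_s = 220 × 112/1270 = 19.402 V.
I_s = V_s/R = 19.402/3.61 = 5.3744 A.
P_out = V_s I_s = 19.402 × 5.3744 = 104.27 W.
P_in = P_out/η = 104.27/0.910 = 114.58 W.
I_p = P_in/V_p = 114.58/220 = 0.521 A.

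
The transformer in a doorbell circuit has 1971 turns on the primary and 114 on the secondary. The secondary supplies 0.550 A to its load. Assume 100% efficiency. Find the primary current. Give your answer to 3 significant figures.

For an ideal transformer I_p/I_s = N_s/N_p, so I_p = 0.550 × 114/1971 = 0.0318 A.

I_p ≈ 0.0318 A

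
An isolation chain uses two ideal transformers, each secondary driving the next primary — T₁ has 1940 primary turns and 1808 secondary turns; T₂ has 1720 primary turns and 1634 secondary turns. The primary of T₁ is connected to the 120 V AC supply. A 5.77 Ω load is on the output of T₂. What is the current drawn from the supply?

I_supply ≈ 16.3 A

Secondary of T₁: V = 120.00 × 1808/1940 = 111.84 V.
Secondary of T₂: V = 111.84 × 1634/1720 = 106.24 V.
I_load = 106.24/5.77 = 18.413 A, so P_out = 106.24 × 18.413 = 1956.3 W.
All ideal ⇒ P_in = P_out, so I_supply = 1956.3/120 = 16.3 A.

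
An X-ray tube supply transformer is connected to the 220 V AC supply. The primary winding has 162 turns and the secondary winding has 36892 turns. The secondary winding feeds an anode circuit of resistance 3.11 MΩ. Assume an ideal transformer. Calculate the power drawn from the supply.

P ≈ 807 W

V_s = V_p × N_s/N_p = 220 × 36892/162 = 50100 V.
I_s = V_s/R = 50100/(3.11×10^6) = 0.016109 A.
I_p = I_s × N_s/N_p = 0.016109 × 36892/162 = 3.6686 A.
P = V_p I_p = 220 × 3.6686 = 807 W.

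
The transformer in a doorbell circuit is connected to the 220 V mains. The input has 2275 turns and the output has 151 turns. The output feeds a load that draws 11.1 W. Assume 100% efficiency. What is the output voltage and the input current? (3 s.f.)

V_out = V_in × N_out/N_in = 220 × 151/2275 = 14.602 V.
I_out = P/V_out = 11.1/14.602 = 0.76016 A.
I_in = I_out × N_out/N_in = 0.76016 × 151/2275 = 0.0505 A.

V_out ≈ 14.6 V, I_in ≈ 0.0505 A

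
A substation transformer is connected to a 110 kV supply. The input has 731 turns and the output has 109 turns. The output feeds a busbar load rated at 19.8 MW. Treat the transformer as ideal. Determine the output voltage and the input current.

V_out = V_in × N_out/N_in = 110000 × 109/731 = 16402 V.
I_out = P/V_out = 1.98×10^7/16402 = 1207.2 A.
I_in = I_out × N_out/N_in = 1207.2 × 109/731 = 180 A.

V_out ≈ 16400 V, I_in ≈ 180 A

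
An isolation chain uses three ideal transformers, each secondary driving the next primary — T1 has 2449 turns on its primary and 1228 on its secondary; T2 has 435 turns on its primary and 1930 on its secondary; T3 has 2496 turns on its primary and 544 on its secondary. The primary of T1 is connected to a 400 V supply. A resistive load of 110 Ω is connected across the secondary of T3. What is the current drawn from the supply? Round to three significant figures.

I_supply ≈ 0.855 A

Secondary of T1: V = 400.00 × 1228/2449 = 200.57 V.
Secondary of T2: V = 200.57 × 1930/435 = 889.89 V.
Secondary of T3: V = 889.89 × 544/2496 = 193.95 V.
I_load = 193.95/110 = 1.7632 A, so P_out = 193.95 × 1.7632 = 341.97 W.
All ideal ⇒ P_in = P_out, so I_supply = 341.97/400 = 0.855 A.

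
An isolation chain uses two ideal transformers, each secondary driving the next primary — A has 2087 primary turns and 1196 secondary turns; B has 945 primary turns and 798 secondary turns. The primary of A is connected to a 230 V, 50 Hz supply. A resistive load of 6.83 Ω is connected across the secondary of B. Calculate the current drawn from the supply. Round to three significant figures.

I_supply ≈ 7.89 A

Secondary of A: V = 230.00 × 1196/2087 = 131.81 V.
Secondary of B: V = 131.81 × 798/945 = 111.30 V.
I_load = 111.30/6.83 = 16.296 A, so P_out = 111.30 × 16.296 = 1813.8 W.
All ideal ⇒ P_in = P_out, so I_supply = 1813.8/230 = 7.89 A.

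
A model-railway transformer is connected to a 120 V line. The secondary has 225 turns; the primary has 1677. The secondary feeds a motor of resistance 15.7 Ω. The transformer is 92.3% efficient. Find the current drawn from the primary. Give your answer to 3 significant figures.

V_s = 120 × 225/1677 = 16.100 V.
I_s = V_s/R = 16.100/15.7 = 1.0255 A.
P_out = V_s I_s = 16.100 × 1.0255 = 16.511 W.
P_in = P_out/η = 16.511/0.923 = 17.888 W.
I_p = P_in/V_p = 17.888/120 = 0.149 A.

I_p ≈ 0.149 A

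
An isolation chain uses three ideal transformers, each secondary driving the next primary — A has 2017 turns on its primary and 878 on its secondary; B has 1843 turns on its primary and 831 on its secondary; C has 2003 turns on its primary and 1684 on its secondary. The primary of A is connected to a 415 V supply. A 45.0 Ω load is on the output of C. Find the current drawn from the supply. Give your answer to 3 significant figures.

Secondary of A: V = 415.00 × 878/2017 = 180.65 V.
Secondary of B: V = 180.65 × 831/1843 = 81.454 V.
Secondary of C: V = 81.454 × 1684/2003 = 68.482 V.
I_load = 68.482/45.0 = 1.5218 A, so P_out = 68.482 × 1.5218 = 104.22 W.
All ideal ⇒ P_in = P_out, so I_supply = 104.22/415 = 0.251 A.

I_supply ≈ 0.251 A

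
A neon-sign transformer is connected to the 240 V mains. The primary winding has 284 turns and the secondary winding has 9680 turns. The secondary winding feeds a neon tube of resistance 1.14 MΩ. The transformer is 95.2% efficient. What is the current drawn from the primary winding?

I_p ≈ 0.257 A

V_s = 240 × 9680/284 = 8180.3 V.
I_s = V_s/R = 8180.3/(1.14×10^6) = 0.0071757 A.
P_out = V_s I_s = 8180.3 × 0.0071757 = 58.699 W.
P_in = P_out/η = 58.699/0.952 = 61.659 W.
I_p = P_in/V_p = 61.659/240 = 0.257 A.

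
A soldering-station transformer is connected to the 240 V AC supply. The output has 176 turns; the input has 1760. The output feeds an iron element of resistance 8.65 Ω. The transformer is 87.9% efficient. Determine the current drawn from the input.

V_out = 240 × 176/1760 = 24.000 V.
I_out = V_out/R = 24.000/8.65 = 2.7746 A.
P_out = V_out I_out = 24.000 × 2.7746 = 66.590 W.
P_in = P_out/η = 66.590/0.879 = 75.756 W.
I_in = P_in/V_in = 75.756/240 = 0.316 A.

I_in ≈ 0.316 A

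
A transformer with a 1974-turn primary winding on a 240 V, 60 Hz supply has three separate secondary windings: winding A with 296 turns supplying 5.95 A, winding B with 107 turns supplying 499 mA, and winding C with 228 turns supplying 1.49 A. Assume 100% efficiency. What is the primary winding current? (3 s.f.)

V_A = 240 × 296/1974 = 35.988 V; V_B = 240 × 107/1974 = 13.009 V; V_C = 240 × 228/1974 = 27.720 V.
P_out = V_A I_A + V_B I_B + V_C I_C = 35.988×5.95 + 13.009×0.499 + 27.720×1.49 = 214.13 + 6.4916 + 41.303 = 261.92 W.
Ideal ⇒ P_in = P_out, so I_p = P_out/V_p = 261.92/240 = 1.09 A.

I_p ≈ 1.09 A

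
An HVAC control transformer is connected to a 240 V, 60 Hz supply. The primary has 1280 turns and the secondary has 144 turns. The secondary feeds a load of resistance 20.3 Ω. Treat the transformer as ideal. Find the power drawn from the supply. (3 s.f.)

P ≈ 35.9 W

V_s = V_p × N_s/N_p = 240 × 144/1280 = 27.000 V.
I_s = V_s/R = 27.000/20.3 = 1.3300 A.
I_p = I_s × N_s/N_p = 1.3300 × 144/1280 = 0.14963 A.
P = V_p I_p = 240 × 0.14963 = 35.9 W.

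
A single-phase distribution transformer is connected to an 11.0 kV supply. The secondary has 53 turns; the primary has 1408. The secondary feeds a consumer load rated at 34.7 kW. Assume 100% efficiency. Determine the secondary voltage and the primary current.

V_s ≈ 414 V, I_p ≈ 3.15 A

V_s = V_p × N_s/N_p = 11000 × 53/1408 = 414.06 V.
I_s = P/V_s = 34700/414.06 = 83.804 A.
I_p = I_s × N_s/N_p = 83.804 × 53/1408 = 3.15 A.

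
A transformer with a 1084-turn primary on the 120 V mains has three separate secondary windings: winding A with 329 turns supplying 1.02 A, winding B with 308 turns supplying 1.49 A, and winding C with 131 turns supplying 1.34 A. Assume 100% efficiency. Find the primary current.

V_A = 120 × 329/1084 = 36.421 V; V_B = 120 × 308/1084 = 34.096 V; V_C = 120 × 131/1084 = 14.502 V.
P_out = V_A I_A + V_B I_B + V_C I_C = 36.421×1.02 + 34.096×1.49 + 14.502×1.34 = 37.149 + 50.803 + 19.432 = 107.38 W.
Ideal ⇒ P_in = P_out, so I_p = P_out/V_p = 107.38/120 = 0.895 A.

I_p ≈ 0.895 A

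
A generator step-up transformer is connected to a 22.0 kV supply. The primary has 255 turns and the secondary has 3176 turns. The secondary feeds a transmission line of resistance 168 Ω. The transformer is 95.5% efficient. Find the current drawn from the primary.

V_s = 22000 × 3176/255 = 274010 V.
I_s = V_s/R = 274010/168 = 1631.0 A.
P_out = V_s I_s = 274010 × 1631.0 = 4.4691×10^8 W.
P_in = P_out/η = 4.4691×10^8/0.955 = 4.6796×10^8 W.
I_p = P_in/V_p = 4.6796×10^8/22000 = 21300 A.

I_p ≈ 21300 A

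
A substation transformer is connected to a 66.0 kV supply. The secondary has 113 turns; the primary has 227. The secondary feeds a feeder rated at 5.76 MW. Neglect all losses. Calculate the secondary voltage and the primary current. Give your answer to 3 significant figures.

V_s ≈ 32900 V, I_p ≈ 87.3 A

V_s = V_p × N_s/N_p = 66000 × 113/227 = 32855 V.
I_s = P/V_s = 5.76×10^6/32855 = 175.32 A.
I_p = I_s × N_s/N_p = 175.32 × 113/227 = 87.3 A.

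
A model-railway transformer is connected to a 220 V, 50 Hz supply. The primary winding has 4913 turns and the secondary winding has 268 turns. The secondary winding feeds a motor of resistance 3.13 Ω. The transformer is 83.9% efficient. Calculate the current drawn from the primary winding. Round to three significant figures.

I_p ≈ 0.249 A

V_s = 220 × 268/4913 = 12.001 V.
I_s = V_s/R = 12.001/3.13 = 3.8341 A.
P_out = V_s I_s = 12.001 × 3.8341 = 46.013 W.
P_in = P_out/η = 46.013/0.839 = 54.842 W.
I_p = P_in/V_p = 54.842/220 = 0.249 A.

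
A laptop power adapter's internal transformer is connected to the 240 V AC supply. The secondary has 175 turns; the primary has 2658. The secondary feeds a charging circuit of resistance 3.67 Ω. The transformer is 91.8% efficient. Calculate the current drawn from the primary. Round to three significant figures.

V_s = 240 × 175/2658 = 15.801 V.
I_s = V_s/R = 15.801/3.67 = 4.3055 A.
P_out = V_s I_s = 15.801 × 4.3055 = 68.033 W.
P_in = P_out/η = 68.033/0.918 = 74.111 W.
I_p = P_in/V_p = 74.111/240 = 0.309 A.

I_p ≈ 0.309 A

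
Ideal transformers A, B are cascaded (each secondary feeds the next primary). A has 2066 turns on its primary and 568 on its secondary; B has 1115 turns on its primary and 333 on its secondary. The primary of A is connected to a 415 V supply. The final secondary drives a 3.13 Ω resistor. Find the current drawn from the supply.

I_supply ≈ 0.894 A

Secondary of A: V = 415.00 × 568/2066 = 114.09 V.
Secondary of B: V = 114.09 × 333/1115 = 34.075 V.
I_load = 34.075/3.13 = 10.887 A, so P_out = 34.075 × 10.887 = 370.96 W.
All ideal ⇒ P_in = P_out, so I_supply = 370.96/415 = 0.894 A.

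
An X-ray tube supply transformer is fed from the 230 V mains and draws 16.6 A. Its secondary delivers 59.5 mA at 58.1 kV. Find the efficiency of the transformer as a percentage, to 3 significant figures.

P_in = 230 × 16.6 = 3818.00 W.
P_out = 58100 × 0.0595 = 3456.95 W.
η = P_out/P_in = 3456.95/3818.00 = 0.905.

η ≈ 90.5%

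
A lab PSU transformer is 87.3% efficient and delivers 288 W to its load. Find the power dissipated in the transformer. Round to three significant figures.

P_in = P_out/η = 288/0.873 = 329.897 W.
P_loss = P_in − P_out = 329.897 − 288 = 41.9 W.

P_loss ≈ 41.9 W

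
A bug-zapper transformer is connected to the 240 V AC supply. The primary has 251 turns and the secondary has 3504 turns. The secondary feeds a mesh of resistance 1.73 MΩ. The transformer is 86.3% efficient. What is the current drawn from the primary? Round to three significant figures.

V_s = 240 × 3504/251 = 3350.4 V.
I_s = V_s/R = 3350.4/(1.73×10^6) = 0.0019367 A.
P_out = V_s I_s = 3350.4 × 0.0019367 = 6.4887 W.
P_in = P_out/η = 6.4887/0.863 = 7.5188 W.
I_p = P_in/V_p = 7.5188/240 = 0.0313 A.

I_p ≈ 0.0313 A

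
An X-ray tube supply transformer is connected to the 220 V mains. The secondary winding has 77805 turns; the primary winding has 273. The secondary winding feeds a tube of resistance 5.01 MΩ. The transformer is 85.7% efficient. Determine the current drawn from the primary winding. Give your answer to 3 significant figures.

V_s = 220 × 77805/273 = 62700 V.
I_s = V_s/R = 62700/(5.01×10^6) = 0.012515 A.
P_out = V_s I_s = 62700 × 0.012515 = 784.69 W.
P_in = P_out/η = 784.69/0.857 = 915.62 W.
I_p = P_in/V_p = 915.62/220 = 4.16 A.

I_p ≈ 4.16 A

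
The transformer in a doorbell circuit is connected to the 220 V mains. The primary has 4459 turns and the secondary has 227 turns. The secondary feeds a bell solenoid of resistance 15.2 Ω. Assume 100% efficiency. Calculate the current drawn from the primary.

V_s = V_p × N_s/N_p = 220 × 227/4459 = 11.200 V.
I_s = V_s/R = 11.200/15.2 = 0.73683 A.
For an ideal transformer I_p N_p = I_s N_s, so I_p = 0.73683 × 227/4459 = 0.0375 A.

I_p ≈ 0.0375 A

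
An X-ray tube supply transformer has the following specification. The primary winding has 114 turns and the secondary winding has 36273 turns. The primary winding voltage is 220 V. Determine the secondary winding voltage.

V_s/V_p = N_s/N_p, so V_s = 220 × 36273/114 = 70000 V.

V_s ≈ 70000 V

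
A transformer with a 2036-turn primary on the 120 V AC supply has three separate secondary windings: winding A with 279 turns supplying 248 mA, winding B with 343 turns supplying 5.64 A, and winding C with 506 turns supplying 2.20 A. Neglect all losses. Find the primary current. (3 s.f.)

V_A = 120 × 279/2036 = 16.444 V; V_B = 120 × 343/2036 = 20.216 V; V_C = 120 × 506/2036 = 29.823 V.
P_out = V_A I_A + V_B I_B + V_C I_C = 16.444×0.248 + 20.216×5.64 + 29.823×2.20 = 4.0781 + 114.02 + 65.611 = 183.71 W.
Ideal ⇒ P_in = P_out, so I_p = P_out/V_p = 183.71/120 = 1.53 A.

I_p ≈ 1.53 A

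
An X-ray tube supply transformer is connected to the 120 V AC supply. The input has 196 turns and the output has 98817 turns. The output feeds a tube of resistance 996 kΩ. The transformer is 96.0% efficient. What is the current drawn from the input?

I_in ≈ 31.9 A

V_out = 120 × 98817/196 = 60500 V.
I_out = V_out/R = 60500/996000 = 0.060743 A.
P_out = V_out I_out = 60500 × 0.060743 = 3675.0 W.
P_in = P_out/η = 3675.0/0.960 = 3828.1 W.
I_in = P_in/V_in = 3828.1/120 = 31.9 A.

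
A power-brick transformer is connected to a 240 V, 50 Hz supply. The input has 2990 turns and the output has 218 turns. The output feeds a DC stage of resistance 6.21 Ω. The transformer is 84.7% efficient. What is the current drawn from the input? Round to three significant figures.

I_in ≈ 0.243 A

V_out = 240 × 218/2990 = 17.498 V.
I_out = V_out/R = 17.498/6.21 = 2.8178 A.
P_out = V_out I_out = 17.498 × 2.8178 = 49.306 W.
P_in = P_out/η = 49.306/0.847 = 58.213 W.
I_in = P_in/V_in = 58.213/240 = 0.243 A.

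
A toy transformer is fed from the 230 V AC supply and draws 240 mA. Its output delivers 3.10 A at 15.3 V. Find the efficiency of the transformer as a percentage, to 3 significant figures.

P_in = 230 × 0.240 = 55.2000 W.
P_out = 15.3 × 3.10 = 47.4300 W.
η = P_out/P_in = 47.4300/55.2000 = 0.859.

η ≈ 85.9%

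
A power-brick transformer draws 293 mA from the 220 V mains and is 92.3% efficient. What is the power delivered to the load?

P_in = V_in I_in = 220 × 0.293 = 64.460 W.
P_out = η P_in = 0.923 × 64.460 = 59.5 W.

P_out ≈ 59.5 W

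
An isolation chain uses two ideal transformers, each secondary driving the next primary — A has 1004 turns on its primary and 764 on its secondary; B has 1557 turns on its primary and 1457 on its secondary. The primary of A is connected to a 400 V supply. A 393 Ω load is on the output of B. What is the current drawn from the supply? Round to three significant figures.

I_supply ≈ 0.516 A

After A: V = 400.00 × 764/1004 = 304.38 V.
After B: V = 304.38 × 1457/1557 = 284.83 V.
I_load = 284.83/393 = 0.72477 A, so P_out = 284.83 × 0.72477 = 206.44 W.
All ideal ⇒ P_in = P_out, so I_supply = 206.44/400 = 0.516 A.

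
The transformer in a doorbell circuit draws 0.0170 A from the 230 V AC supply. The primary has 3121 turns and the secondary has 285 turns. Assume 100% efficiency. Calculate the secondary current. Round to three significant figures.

I_s ≈ 0.186 A

I_s/I_p = N_p/N_s, so I_s = 0.0170 × 3121/285 = 0.186 A.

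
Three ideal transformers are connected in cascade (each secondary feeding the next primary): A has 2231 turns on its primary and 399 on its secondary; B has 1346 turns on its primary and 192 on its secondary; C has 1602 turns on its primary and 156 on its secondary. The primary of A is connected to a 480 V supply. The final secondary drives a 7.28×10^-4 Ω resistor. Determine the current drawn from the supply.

I_supply ≈ 4.07 A

Secondary of A: V = 480.00 × 399/2231 = 85.845 V.
Secondary of B: V = 85.845 × 192/1346 = 12.245 V.
Secondary of C: V = 12.245 × 156/1602 = 1.1924 V.
I_load = 1.1924/(7.28×10^-4) = 1638.0 A, so P_out = 1.1924 × 1638.0 = 1953.1 W.
All ideal ⇒ P_in = P_out, so I_supply = 1953.1/480 = 4.07 A.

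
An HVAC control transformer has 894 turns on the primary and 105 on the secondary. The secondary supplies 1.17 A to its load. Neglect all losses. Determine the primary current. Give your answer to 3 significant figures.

For an ideal transformer I_p/I_s = N_s/N_p, so I_p = 1.17 × 105/894 = 0.137 A.

I_p ≈ 0.137 A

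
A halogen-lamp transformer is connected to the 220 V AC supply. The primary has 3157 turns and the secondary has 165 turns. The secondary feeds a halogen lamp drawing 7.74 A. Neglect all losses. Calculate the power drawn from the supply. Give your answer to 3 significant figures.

P ≈ 89.0 W

I_p = I_s × N_s/N_p = 7.74 × 165/3157 = 0.40453 A.
P = V_p I_p = 220 × 0.40453 = 89.0 W.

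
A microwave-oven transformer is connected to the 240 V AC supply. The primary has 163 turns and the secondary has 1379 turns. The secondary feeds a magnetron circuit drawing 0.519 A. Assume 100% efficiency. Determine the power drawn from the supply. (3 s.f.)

P ≈ 1050 W

I_p = I_s × N_s/N_p = 0.519 × 1379/163 = 4.3908 A.
P = V_p I_p = 240 × 4.3908 = 1050 W.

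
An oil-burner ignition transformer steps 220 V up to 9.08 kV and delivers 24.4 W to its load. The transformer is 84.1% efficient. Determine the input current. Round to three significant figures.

P_in = P_out/η = 24.4/0.841 = 29.013 W.
I_in = P_in/V_in = 29.013/220 = 0.132 A.

I_in ≈ 0.132 A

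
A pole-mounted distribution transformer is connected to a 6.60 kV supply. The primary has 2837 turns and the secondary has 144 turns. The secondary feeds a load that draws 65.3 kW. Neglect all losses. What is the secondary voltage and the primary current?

V_s ≈ 335 V, I_p ≈ 9.89 A

V_s = V_p × N_s/N_p = 6600 × 144/2837 = 335.00 V.
I_s = P/V_s = 65300/335.00 = 194.92 A.
I_p = I_s × N_s/N_p = 194.92 × 144/2837 = 9.89 A.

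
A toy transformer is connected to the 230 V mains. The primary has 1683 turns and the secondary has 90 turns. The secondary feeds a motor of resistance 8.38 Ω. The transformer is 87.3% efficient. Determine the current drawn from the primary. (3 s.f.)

I_p ≈ 0.0899 A

V_s = 230 × 90/1683 = 12.299 V.
I_s = V_s/R = 12.299/8.38 = 1.4677 A.
P_out = V_s I_s = 12.299 × 1.4677 = 18.052 W.
P_in = P_out/η = 18.052/0.873 = 20.678 W.
I_p = P_in/V_p = 20.678/230 = 0.0899 A.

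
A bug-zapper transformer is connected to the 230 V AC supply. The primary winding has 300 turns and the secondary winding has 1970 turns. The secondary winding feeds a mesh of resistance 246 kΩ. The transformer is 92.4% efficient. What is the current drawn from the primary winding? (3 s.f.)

I_p ≈ 0.0436 A

V_s = 230 × 1970/300 = 1510.3 V.
I_s = V_s/R = 1510.3/246000 = 0.0061396 A.
P_out = V_s I_s = 1510.3 × 0.0061396 = 9.2728 W.
P_in = P_out/η = 9.2728/0.924 = 10.035 W.
I_p = P_in/V_p = 10.035/230 = 0.0436 A.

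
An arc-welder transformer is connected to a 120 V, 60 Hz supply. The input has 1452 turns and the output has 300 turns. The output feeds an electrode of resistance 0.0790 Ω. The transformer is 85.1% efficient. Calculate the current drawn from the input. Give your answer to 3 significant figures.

I_in ≈ 76.2 A

V_out = 120 × 300/1452 = 24.793 V.
I_out = V_out/R = 24.793/0.0790 = 313.84 A.
P_out = V_out I_out = 24.793 × 313.84 = 7781.2 W.
P_in = P_out/η = 7781.2/0.851 = 9143.6 W.
I_in = P_in/V_in = 9143.6/120 = 76.2 A.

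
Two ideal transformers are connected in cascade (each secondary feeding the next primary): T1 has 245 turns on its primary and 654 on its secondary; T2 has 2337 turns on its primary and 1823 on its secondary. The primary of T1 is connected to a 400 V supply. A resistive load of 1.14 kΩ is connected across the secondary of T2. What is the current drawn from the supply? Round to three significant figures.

I_supply ≈ 1.52 A

After T1: V = 400.00 × 654/245 = 1067.8 V.
After T2: V = 1067.8 × 1823/2337 = 832.91 V.
I_load = 832.91/1140 = 0.73063 A, so P_out = 832.91 × 0.73063 = 608.55 W.
All ideal ⇒ P_in = P_out, so I_supply = 608.55/400 = 1.52 A.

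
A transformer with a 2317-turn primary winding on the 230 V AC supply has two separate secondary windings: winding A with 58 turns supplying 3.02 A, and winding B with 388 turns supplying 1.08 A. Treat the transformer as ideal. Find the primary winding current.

V_A = 230 × 58/2317 = 5.7574 V; V_B = 230 × 388/2317 = 38.515 V.
P_out = V_A I_A + V_B I_B = 5.7574×3.02 + 38.515×1.08 = 17.387 + 41.597 = 58.984 W.
Ideal ⇒ P_in = P_out, so I_p = P_out/V_p = 58.984/230 = 0.256 A.

I_p ≈ 0.256 A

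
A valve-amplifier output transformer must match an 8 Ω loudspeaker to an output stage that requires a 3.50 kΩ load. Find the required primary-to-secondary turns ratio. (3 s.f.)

Z_p/Z_s = (N_p/N_s)², so N_p/N_s = √(3500/8) = √438 = 20.9.

N_p/N_s ≈ 20.9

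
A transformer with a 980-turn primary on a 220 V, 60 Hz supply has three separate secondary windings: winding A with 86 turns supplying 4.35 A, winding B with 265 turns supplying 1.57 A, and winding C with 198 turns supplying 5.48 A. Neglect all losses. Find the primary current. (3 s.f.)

I_p ≈ 1.91 A

V_A = 220 × 86/980 = 19.306 V; V_B = 220 × 265/980 = 59.490 V; V_C = 220 × 198/980 = 44.449 V.
P_out = V_A I_A + V_B I_B + V_C I_C = 19.306×4.35 + 59.490×1.57 + 44.449×5.48 = 83.982 + 93.399 + 243.58 = 420.96 W.
Ideal ⇒ P_in = P_out, so I_p = P_out/V_p = 420.96/220 = 1.91 A.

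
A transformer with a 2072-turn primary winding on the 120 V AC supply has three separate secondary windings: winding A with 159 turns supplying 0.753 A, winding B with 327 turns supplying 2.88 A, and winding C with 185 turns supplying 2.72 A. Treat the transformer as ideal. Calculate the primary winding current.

V_A = 120 × 159/2072 = 9.2085 V; V_B = 120 × 327/2072 = 18.938 V; V_C = 120 × 185/2072 = 10.714 V.
P_out = V_A I_A + V_B I_B + V_C I_C = 9.2085×0.753 + 18.938×2.88 + 10.714×2.72 = 6.9340 + 54.542 + 29.143 = 90.619 W.
Ideal ⇒ P_in = P_out, so I_p = P_out/V_p = 90.619/120 = 0.755 A.

I_p ≈ 0.755 A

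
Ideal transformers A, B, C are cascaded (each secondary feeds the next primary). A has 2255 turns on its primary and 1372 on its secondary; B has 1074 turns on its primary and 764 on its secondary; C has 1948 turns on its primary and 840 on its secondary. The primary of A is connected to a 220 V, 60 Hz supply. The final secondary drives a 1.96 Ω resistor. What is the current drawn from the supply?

I_supply ≈ 3.91 A

Secondary of A: V = 220.00 × 1372/2255 = 133.85 V.
Secondary of B: V = 133.85 × 764/1074 = 95.218 V.
Secondary of C: V = 95.218 × 840/1948 = 41.059 V.
I_load = 41.059/1.96 = 20.949 A, so P_out = 41.059 × 20.949 = 860.13 W.
All ideal ⇒ P_in = P_out, so I_supply = 860.13/220 = 3.91 A.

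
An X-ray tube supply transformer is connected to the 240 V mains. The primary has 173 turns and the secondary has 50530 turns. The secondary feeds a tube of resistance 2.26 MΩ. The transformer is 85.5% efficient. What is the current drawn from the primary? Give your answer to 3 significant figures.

I_p ≈ 10.6 A

V_s = 240 × 50530/173 = 70099 V.
I_s = V_s/R = 70099/(2.26×10^6) = 0.031017 A.
P_out = V_s I_s = 70099 × 0.031017 = 2174.3 W.
P_in = P_out/η = 2174.3/0.855 = 2543.0 W.
I_p = P_in/V_p = 2543.0/240 = 10.6 A.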